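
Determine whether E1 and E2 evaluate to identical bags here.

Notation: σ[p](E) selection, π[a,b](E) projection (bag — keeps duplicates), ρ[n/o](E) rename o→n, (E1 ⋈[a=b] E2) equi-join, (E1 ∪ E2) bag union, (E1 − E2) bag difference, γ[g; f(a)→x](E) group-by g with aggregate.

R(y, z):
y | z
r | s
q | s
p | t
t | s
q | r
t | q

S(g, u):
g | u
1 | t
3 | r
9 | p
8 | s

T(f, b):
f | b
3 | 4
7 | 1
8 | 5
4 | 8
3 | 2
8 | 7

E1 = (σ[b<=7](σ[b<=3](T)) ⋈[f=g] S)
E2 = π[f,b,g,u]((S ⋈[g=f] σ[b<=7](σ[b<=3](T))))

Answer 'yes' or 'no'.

E1 row counts bottom-up:
  T → 6
  σ[b<=3](T) → 2
  σ[b<=7](σ[b<=3](T)) → 2
  S → 4
  (σ[b<=7](σ[b<=3](T)) ⋈[f=g] S) → 1
E2 row counts bottom-up:
  S → 4
  T → 6
  σ[b<=3](T) → 2
  σ[b<=7](σ[b<=3](T)) → 2
  (S ⋈[g=f] σ[b<=7](σ[b<=3](T))) → 1
  π[f,b,g,u]((S ⋈[g=f] σ[b<=7](σ[b<=3](T)))) → 1

E1 and E2 produce the same multiset:
f | b | g | u
3 | 2 | 3 | r

yes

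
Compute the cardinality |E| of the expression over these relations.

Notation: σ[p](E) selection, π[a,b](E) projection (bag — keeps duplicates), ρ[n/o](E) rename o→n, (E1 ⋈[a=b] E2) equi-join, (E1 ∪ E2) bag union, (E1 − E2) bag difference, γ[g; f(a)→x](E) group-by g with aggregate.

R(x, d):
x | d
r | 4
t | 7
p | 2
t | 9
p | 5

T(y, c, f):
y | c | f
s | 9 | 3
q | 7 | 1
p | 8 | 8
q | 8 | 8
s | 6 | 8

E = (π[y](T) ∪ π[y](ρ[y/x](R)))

Per-node cardinality:
  T → 5
  π[y](T) → 5
  R → 5
  ρ[y/x](R) → 5
  π[y](ρ[y/x](R)) → 5
  (π[y](T) ∪ π[y](ρ[y/x](R))) → 10

|E| = 10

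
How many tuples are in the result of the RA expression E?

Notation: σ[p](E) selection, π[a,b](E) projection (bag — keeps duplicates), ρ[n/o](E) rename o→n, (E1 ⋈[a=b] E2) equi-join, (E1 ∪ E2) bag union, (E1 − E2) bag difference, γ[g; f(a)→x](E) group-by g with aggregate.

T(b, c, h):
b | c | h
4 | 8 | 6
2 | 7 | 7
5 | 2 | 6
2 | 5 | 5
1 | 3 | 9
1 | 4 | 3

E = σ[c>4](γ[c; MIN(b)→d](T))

Row counts bottom-up:
  T → 6
  γ[c; MIN(b)→d](T) → 6
  σ[c>4](γ[c; MIN(b)→d](T)) → 3

|E| = 3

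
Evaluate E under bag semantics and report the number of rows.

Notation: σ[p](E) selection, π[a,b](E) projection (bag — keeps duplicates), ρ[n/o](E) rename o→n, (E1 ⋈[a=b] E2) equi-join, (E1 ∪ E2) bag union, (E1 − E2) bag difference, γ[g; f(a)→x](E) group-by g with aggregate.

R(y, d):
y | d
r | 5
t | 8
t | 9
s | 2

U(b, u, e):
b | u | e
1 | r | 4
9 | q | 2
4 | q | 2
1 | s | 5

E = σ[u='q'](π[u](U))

Per-node cardinality:
  U → 4
  π[u](U) → 4
  σ[u='q'](π[u](U)) → 2

|E| = 2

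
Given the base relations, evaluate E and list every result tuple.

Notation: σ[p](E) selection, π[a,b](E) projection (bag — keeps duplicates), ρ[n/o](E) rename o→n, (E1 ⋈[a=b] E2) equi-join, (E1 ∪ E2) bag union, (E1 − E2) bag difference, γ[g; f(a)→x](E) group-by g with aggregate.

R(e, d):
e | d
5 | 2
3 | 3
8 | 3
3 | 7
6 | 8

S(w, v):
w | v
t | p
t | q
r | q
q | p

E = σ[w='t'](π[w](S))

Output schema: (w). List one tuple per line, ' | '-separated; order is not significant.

Stepwise |·|:
  S → 4
  π[w](S) → 4
  σ[w='t'](π[w](S)) → 2

== RESULT ==
w
t
t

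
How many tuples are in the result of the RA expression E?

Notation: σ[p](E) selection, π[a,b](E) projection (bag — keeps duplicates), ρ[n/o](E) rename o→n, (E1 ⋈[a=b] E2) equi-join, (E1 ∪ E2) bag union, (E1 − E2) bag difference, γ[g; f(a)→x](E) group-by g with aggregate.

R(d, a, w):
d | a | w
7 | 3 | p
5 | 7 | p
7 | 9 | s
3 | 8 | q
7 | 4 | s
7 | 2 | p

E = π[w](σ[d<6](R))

Subexpression sizes:
  R → 6
  σ[d<6](R) → 2
  π[w](σ[d<6](R)) → 2

|E| = 2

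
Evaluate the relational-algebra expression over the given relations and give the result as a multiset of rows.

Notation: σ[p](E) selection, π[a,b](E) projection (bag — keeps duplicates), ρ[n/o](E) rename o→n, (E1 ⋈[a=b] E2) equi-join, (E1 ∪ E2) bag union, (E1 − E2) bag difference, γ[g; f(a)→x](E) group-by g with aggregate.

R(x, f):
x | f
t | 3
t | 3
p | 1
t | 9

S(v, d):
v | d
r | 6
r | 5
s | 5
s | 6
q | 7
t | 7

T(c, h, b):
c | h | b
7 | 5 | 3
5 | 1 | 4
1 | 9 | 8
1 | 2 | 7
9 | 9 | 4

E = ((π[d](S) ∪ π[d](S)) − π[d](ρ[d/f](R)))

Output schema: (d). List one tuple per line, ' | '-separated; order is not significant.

Per-node cardinality:
  S → 6
  π[d](S) → 6
  S → 6
  π[d](S) → 6
  (π[d](S) ∪ π[d](S)) → 12
  R → 4
  ρ[d/f](R) → 4
  π[d](ρ[d/f](R)) → 4
  ((π[d](S) ∪ π[d](S)) − π[d](ρ[d/f](R))) → 12

== RESULT ==
d
5
5
5
5
6
6
6
6
7
7
7
7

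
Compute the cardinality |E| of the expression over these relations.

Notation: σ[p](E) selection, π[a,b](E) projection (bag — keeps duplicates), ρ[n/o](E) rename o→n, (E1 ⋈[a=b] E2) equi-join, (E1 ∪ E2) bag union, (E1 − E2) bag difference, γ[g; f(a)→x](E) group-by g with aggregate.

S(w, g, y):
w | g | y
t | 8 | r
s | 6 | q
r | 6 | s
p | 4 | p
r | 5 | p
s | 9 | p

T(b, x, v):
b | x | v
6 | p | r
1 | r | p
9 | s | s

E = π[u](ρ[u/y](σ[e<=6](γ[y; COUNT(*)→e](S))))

Row counts bottom-up:
  S → 6
  γ[y; COUNT(*)→e](S) → 4
  σ[e<=6](γ[y; COUNT(*)→e](S)) → 4
  ρ[u/y](σ[e<=6](γ[y; COUNT(*)→e](S))) → 4
  π[u](ρ[u/y](σ[e<=6](γ[y; COUNT(*)→e](S)))) → 4

|E| = 4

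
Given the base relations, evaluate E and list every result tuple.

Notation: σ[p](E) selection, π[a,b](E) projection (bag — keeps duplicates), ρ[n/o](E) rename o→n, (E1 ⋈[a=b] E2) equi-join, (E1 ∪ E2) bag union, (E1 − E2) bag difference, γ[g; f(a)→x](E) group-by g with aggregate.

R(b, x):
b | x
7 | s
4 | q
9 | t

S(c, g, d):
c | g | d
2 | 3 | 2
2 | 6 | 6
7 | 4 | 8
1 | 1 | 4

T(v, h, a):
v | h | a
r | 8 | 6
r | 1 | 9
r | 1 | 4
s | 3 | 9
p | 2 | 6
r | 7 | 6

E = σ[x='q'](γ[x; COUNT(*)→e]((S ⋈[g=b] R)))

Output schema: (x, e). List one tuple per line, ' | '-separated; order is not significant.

Per-node cardinality:
  S → 4
  R → 3
  (S ⋈[g=b] R) → 1
  γ[x; COUNT(*)→e]((S ⋈[g=b] R)) → 1
  σ[x='q'](γ[x; COUNT(*)→e]((S ⋈[g=b] R))) → 1

== RESULT ==
x | e
q | 1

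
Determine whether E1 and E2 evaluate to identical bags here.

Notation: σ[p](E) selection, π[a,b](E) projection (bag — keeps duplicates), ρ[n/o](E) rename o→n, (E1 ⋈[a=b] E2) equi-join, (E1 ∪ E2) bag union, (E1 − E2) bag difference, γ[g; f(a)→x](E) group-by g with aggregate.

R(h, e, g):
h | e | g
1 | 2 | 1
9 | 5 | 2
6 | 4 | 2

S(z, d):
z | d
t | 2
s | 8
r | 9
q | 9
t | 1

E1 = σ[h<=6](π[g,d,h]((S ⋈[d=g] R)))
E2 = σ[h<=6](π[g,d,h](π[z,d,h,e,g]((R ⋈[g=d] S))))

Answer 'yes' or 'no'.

E1 subexpression sizes:
  S → 5
  R → 3
  (S ⋈[d=g] R) → 3
  π[g,d,h]((S ⋈[d=g] R)) → 3
  σ[h<=6](π[g,d,h]((S ⋈[d=g] R))) → 2
E2 subexpression sizes:
  R → 3
  S → 5
  (R ⋈[g=d] S) → 3
  π[z,d,h,e,g]((R ⋈[g=d] S)) → 3
  π[g,d,h](π[z,d,h,e,g]((R ⋈[g=d] S))) → 3
  σ[h<=6](π[g,d,h](π[z,d,h,e,g]((R ⋈[g=d] S)))) → 2

E1 and E2 produce the same multiset:
g | d | h
1 | 1 | 1
2 | 2 | 6

yes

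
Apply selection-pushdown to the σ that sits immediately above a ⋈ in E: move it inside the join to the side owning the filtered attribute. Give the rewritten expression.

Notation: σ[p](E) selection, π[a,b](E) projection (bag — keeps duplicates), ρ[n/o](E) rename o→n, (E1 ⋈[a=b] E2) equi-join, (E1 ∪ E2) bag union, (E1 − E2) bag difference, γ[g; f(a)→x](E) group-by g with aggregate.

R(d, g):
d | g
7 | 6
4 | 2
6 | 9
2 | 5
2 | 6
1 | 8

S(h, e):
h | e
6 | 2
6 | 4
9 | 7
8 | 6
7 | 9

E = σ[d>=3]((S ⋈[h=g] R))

σ filters on d, owned by the right side.
E' = (S ⋈[h=g] σ[d>=3](R))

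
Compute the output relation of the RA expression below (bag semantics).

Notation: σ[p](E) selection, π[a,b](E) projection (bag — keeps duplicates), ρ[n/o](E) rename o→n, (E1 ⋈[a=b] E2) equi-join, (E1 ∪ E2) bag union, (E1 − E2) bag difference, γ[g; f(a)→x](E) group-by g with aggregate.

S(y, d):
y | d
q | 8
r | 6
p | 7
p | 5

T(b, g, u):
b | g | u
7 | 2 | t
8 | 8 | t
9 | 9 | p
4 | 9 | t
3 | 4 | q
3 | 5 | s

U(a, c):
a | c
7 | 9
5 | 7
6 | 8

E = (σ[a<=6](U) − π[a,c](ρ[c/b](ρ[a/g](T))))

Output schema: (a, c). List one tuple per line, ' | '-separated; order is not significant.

Subexpression sizes:
  U → 3
  σ[a<=6](U) → 2
  T → 6
  ρ[a/g](T) → 6
  ρ[c/b](ρ[a/g](T)) → 6
  π[a,c](ρ[c/b](ρ[a/g](T))) → 6
  (σ[a<=6](U) − π[a,c](ρ[c/b](ρ[a/g](T)))) → 2

== RESULT ==
a | c
5 | 7
6 | 8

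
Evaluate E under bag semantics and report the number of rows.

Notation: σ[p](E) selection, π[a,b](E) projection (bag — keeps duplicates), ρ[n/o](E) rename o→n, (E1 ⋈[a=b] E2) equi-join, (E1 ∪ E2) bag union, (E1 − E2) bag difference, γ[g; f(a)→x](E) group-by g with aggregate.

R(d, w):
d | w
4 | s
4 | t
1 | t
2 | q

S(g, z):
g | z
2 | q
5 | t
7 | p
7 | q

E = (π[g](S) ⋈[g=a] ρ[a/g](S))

Per-node cardinality:
  S → 4
  π[g](S) → 4
  S → 4
  ρ[a/g](S) → 4
  (π[g](S) ⋈[g=a] ρ[a/g](S)) → 6

|E| = 6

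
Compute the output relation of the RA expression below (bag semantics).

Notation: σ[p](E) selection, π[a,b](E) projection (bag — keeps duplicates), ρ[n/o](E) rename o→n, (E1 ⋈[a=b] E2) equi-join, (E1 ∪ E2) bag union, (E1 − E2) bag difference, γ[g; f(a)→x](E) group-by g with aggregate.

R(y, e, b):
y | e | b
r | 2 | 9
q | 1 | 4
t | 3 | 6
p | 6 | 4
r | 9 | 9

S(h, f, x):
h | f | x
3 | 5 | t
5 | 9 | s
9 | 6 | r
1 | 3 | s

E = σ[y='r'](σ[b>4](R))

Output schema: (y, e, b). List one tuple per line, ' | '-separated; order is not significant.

Subexpression sizes:
  R → 5
  σ[b>4](R) → 3
  σ[y='r'](σ[b>4](R)) → 2

== RESULT ==
y | e | b
r | 2 | 9
r | 9 | 9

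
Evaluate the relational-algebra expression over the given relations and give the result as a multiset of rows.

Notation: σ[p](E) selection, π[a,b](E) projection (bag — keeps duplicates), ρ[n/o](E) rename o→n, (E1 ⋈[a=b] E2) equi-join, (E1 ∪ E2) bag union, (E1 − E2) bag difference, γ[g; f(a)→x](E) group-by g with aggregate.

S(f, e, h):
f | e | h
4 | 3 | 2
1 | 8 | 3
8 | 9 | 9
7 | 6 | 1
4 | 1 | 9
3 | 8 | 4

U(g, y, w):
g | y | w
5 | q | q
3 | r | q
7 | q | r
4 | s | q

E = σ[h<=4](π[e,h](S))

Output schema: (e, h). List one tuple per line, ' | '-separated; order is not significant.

Row counts bottom-up:
  S → 6
  π[e,h](S) → 6
  σ[h<=4](π[e,h](S)) → 4

== RESULT ==
e | h
3 | 2
6 | 1
8 | 3
8 | 4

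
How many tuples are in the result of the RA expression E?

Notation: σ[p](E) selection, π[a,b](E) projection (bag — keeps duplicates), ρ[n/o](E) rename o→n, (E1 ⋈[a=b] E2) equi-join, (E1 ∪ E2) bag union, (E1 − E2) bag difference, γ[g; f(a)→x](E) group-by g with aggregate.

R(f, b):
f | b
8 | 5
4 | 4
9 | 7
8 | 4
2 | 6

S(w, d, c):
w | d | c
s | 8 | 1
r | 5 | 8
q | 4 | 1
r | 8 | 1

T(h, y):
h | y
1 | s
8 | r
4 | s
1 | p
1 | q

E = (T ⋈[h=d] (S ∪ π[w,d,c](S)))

Subexpression sizes:
  T → 5
  S → 4
  S → 4
  π[w,d,c](S) → 4
  (S ∪ π[w,d,c](S)) → 8
  (T ⋈[h=d] (S ∪ π[w,d,c](S))) → 6

|E| = 6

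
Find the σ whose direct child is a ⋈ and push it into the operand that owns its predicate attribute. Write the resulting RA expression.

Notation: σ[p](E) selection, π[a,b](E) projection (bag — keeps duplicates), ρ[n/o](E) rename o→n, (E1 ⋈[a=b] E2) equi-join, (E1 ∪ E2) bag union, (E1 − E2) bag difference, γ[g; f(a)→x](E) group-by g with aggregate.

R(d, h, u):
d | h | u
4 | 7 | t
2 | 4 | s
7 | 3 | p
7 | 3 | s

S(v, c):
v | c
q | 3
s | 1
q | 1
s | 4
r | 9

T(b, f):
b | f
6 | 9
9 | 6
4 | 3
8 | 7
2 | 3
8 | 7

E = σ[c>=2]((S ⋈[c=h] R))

σ filters on c, owned by the left side.
E' = (σ[c>=2](S) ⋈[c=h] R)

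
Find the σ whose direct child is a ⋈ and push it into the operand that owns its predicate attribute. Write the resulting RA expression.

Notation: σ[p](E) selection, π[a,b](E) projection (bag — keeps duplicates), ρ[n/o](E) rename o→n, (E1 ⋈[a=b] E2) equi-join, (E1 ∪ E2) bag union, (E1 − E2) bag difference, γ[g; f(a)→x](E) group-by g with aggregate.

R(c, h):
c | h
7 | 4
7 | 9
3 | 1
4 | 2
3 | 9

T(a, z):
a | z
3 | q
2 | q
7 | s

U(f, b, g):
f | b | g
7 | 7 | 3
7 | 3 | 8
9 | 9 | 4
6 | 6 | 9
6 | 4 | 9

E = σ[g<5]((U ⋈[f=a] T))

σ filters on g, owned by the left side.
E' = (σ[g<5](U) ⋈[f=a] T)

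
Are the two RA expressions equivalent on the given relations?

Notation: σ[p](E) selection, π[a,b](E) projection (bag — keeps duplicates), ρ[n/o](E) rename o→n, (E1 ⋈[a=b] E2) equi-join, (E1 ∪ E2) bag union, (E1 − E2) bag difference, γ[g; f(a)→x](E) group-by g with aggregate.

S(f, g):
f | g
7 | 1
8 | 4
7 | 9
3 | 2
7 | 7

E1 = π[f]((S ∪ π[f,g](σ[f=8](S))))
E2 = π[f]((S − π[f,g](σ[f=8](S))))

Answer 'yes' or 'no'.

E1 stepwise |·|:
  S → 5
  S → 5
  σ[f=8](S) → 1
  π[f,g](σ[f=8](S)) → 1
  (S ∪ π[f,g](σ[f=8](S))) → 6
  π[f]((S ∪ π[f,g](σ[f=8](S)))) → 6
E2 stepwise |·|:
  S → 5
  S → 5
  σ[f=8](S) → 1
  π[f,g](σ[f=8](S)) → 1
  (S − π[f,g](σ[f=8](S))) → 4
  π[f]((S − π[f,g](σ[f=8](S)))) → 4

E1 result:
f
3
7
7
7
8
8
E2 result:
f
3
7
7
7
Witness: (8,) appears 2× in E1 but 0× in E2.

no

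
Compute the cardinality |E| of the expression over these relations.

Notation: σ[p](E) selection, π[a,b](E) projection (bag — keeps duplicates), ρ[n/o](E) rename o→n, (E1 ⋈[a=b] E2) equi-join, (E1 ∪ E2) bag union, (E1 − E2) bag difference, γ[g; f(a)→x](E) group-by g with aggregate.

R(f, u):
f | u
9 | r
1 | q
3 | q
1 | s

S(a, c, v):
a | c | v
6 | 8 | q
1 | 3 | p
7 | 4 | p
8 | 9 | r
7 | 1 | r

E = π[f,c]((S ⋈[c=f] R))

Row counts bottom-up:
  S → 5
  R → 4
  (S ⋈[c=f] R) → 4
  π[f,c]((S ⋈[c=f] R)) → 4

|E| = 4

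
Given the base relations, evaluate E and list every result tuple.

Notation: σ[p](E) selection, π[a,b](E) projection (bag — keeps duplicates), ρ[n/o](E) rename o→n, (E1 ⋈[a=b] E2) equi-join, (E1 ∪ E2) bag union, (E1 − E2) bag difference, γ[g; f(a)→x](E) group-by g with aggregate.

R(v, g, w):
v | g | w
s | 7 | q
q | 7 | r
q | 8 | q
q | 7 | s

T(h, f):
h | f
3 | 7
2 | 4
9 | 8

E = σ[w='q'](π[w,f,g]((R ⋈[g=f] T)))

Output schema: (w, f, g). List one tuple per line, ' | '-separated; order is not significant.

Row counts bottom-up:
  R → 4
  T → 3
  (R ⋈[g=f] T) → 4
  π[w,f,g]((R ⋈[g=f] T)) → 4
  σ[w='q'](π[w,f,g]((R ⋈[g=f] T))) → 2

== RESULT ==
w | f | g
q | 7 | 7
q | 8 | 8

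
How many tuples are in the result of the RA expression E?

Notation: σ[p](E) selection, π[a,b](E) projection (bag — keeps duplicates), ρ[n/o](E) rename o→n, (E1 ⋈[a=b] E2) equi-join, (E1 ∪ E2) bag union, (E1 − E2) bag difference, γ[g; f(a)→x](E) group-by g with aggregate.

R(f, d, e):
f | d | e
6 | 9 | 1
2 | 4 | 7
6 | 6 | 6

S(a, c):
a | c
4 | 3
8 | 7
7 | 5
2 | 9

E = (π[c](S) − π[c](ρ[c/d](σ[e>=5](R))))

Stepwise |·|:
  S → 4
  π[c](S) → 4
  R → 3
  σ[e>=5](R) → 2
  ρ[c/d](σ[e>=5](R)) → 2
  π[c](ρ[c/d](σ[e>=5](R))) → 2
  (π[c](S) − π[c](ρ[c/d](σ[e>=5](R)))) → 4

|E| = 4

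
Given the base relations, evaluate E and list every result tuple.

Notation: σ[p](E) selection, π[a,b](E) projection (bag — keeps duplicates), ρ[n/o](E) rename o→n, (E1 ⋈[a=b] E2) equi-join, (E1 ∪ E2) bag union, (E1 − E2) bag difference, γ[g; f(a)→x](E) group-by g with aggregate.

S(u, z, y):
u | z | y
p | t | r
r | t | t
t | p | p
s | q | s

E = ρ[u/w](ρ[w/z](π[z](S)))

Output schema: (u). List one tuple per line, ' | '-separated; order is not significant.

Stepwise |·|:
  S → 4
  π[z](S) → 4
  ρ[w/z](π[z](S)) → 4
  ρ[u/w](ρ[w/z](π[z](S))) → 4

== RESULT ==
u
p
q
t
t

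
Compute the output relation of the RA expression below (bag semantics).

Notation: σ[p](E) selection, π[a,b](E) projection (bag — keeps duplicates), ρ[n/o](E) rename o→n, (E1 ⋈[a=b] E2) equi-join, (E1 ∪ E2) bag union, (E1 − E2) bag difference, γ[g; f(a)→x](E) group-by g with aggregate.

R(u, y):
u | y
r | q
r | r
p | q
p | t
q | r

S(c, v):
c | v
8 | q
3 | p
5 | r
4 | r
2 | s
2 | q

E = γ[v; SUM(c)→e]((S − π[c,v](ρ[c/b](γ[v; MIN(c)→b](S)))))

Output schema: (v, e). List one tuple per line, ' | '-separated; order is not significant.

Subexpression sizes:
  S → 6
  S → 6
  γ[v; MIN(c)→b](S) → 4
  ρ[c/b](γ[v; MIN(c)→b](S)) → 4
  π[c,v](ρ[c/b](γ[v; MIN(c)→b](S))) → 4
  (S − π[c,v](ρ[c/b](γ[v; MIN(c)→b](S)))) → 2
  γ[v; SUM(c)→e]((S − π[c,v](ρ[c/b](γ[v; MIN(c)→b](S))))) → 2

== RESULT ==
v | e
q | 8
r | 5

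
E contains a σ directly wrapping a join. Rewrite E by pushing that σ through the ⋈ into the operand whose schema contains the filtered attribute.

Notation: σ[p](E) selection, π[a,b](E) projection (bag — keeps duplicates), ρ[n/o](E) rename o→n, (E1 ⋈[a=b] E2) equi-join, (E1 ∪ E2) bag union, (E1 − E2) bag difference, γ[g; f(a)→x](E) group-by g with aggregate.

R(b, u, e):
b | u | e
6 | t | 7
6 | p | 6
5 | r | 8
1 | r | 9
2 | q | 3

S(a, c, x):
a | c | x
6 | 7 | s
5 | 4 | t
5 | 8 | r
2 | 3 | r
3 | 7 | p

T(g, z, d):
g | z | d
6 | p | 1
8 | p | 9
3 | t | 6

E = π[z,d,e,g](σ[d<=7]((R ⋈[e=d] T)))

σ filters on d, owned by the right side.
E' = π[z,d,e,g]((R ⋈[e=d] σ[d<=7](T)))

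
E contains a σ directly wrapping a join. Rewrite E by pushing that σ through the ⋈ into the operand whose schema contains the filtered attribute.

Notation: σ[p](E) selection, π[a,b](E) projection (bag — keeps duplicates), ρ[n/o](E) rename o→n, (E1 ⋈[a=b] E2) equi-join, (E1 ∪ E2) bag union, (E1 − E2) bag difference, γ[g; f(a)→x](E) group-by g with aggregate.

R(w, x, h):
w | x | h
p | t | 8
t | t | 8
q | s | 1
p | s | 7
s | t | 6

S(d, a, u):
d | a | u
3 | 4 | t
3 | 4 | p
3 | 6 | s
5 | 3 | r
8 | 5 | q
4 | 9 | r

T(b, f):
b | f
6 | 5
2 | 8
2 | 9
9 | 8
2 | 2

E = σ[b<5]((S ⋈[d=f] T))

σ filters on b, owned by the right side.
E' = (S ⋈[d=f] σ[b<5](T))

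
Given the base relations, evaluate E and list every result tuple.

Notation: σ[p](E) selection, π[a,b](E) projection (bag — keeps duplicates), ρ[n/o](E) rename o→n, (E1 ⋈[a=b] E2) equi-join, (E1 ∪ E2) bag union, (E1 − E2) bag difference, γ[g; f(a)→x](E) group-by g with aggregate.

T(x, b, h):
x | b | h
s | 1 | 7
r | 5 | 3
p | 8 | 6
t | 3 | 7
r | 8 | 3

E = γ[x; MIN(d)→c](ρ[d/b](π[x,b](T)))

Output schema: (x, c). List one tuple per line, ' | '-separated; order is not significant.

Stepwise |·|:
  T → 5
  π[x,b](T) → 5
  ρ[d/b](π[x,b](T)) → 5
  γ[x; MIN(d)→c](ρ[d/b](π[x,b](T))) → 4

== RESULT ==
x | c
p | 8
r | 5
s | 1
t | 3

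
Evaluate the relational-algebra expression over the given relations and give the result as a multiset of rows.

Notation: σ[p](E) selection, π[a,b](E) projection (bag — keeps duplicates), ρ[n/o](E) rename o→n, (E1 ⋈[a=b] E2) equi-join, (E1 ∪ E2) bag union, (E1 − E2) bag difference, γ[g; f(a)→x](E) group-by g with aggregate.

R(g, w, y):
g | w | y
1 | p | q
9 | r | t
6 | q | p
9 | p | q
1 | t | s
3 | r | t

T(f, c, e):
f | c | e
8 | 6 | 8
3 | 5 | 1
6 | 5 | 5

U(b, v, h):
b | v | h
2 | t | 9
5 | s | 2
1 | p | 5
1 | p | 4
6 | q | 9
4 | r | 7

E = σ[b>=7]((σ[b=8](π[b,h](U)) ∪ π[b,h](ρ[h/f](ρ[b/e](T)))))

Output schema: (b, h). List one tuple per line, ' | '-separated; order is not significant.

Subexpression sizes:
  U → 6
  π[b,h](U) → 6
  σ[b=8](π[b,h](U)) → 0
  T → 3
  ρ[b/e](T) → 3
  ρ[h/f](ρ[b/e](T)) → 3
  π[b,h](ρ[h/f](ρ[b/e](T))) → 3
  (σ[b=8](π[b,h](U)) ∪ π[b,h](ρ[h/f](ρ[b/e](T)))) → 3
  σ[b>=7]((σ[b=8](π[b,h](U)) ∪ π[b,h](ρ[h/f](ρ[b/e](T))))) → 1

== RESULT ==
b | h
8 | 8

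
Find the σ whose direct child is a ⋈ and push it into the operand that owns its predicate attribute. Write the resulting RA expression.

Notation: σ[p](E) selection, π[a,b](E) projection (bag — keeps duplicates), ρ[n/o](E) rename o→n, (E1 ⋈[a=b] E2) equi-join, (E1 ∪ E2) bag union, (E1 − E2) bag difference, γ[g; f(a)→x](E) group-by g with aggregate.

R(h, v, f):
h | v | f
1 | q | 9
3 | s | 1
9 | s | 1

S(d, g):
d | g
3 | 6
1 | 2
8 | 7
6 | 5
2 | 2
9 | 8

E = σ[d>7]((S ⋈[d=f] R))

σ filters on d, owned by the left side.
E' = (σ[d>7](S) ⋈[d=f] R)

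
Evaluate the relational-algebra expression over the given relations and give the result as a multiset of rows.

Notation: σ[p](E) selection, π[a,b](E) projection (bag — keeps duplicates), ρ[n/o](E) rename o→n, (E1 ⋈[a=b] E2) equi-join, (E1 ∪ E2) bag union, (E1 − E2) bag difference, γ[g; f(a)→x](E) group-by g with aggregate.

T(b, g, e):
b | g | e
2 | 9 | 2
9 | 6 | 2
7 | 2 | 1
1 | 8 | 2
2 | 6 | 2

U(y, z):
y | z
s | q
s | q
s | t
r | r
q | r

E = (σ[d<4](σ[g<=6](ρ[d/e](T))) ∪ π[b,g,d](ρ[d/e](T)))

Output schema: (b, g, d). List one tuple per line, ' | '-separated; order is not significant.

Row counts bottom-up:
  T → 5
  ρ[d/e](T) → 5
  σ[g<=6](ρ[d/e](T)) → 3
  σ[d<4](σ[g<=6](ρ[d/e](T))) → 3
  T → 5
  ρ[d/e](T) → 5
  π[b,g,d](ρ[d/e](T)) → 5
  (σ[d<4](σ[g<=6](ρ[d/e](T))) ∪ π[b,g,d](ρ[d/e](T))) → 8

== RESULT ==
b | g | d
1 | 8 | 2
2 | 6 | 2
2 | 6 | 2
2 | 9 | 2
7 | 2 | 1
7 | 2 | 1
9 | 6 | 2
9 | 6 | 2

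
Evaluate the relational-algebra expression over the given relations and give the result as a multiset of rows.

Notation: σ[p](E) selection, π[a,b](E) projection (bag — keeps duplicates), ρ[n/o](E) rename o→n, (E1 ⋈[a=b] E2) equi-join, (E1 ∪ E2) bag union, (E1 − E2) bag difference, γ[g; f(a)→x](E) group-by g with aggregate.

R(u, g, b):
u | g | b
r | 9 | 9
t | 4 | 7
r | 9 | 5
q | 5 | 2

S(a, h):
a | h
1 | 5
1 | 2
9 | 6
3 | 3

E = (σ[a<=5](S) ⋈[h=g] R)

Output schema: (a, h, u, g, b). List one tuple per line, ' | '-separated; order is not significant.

Subexpression sizes:
  S → 4
  σ[a<=5](S) → 3
  R → 4
  (σ[a<=5](S) ⋈[h=g] R) → 1

== RESULT ==
a | h | u | g | b
1 | 5 | q | 5 | 2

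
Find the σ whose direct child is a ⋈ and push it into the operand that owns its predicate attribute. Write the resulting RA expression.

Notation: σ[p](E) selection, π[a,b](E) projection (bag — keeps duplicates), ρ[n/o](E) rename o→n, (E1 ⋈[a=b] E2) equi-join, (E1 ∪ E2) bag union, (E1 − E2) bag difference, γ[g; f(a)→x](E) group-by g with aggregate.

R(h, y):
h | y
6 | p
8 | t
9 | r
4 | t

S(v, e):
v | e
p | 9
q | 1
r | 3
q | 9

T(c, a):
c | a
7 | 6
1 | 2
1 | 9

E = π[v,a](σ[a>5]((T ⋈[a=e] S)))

σ filters on a, owned by the left side.
E' = π[v,a]((σ[a>5](T) ⋈[a=e] S))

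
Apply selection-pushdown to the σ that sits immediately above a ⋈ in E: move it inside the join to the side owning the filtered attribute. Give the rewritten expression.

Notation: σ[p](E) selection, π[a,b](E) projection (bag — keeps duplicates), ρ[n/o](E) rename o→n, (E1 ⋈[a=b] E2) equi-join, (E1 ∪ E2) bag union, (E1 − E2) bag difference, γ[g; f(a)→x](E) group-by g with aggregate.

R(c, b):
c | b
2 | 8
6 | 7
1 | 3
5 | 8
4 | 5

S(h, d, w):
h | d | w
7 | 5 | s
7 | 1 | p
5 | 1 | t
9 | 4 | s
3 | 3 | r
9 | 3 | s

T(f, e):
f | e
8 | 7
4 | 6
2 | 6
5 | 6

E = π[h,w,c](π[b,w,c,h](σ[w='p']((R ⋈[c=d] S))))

σ filters on w, owned by the right side.
E' = π[h,w,c](π[b,w,c,h]((R ⋈[c=d] σ[w='p'](S))))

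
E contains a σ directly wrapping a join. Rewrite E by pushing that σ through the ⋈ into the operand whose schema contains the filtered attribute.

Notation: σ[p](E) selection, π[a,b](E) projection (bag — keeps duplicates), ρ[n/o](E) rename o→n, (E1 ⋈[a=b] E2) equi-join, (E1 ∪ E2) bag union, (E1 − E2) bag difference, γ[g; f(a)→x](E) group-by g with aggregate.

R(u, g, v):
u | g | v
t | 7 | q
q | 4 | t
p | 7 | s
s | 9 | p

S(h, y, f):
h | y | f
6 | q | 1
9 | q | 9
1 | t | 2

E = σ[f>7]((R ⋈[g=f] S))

σ filters on f, owned by the right side.
E' = (R ⋈[g=f] σ[f>7](S))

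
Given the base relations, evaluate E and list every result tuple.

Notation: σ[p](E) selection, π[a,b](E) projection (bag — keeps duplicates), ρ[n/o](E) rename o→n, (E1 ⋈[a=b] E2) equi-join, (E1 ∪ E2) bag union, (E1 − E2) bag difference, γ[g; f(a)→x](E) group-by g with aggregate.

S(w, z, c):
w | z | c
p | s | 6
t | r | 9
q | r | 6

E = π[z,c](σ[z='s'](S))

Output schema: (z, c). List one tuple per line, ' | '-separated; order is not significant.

Row counts bottom-up:
  S → 3
  σ[z='s'](S) → 1
  π[z,c](σ[z='s'](S)) → 1

== RESULT ==
z | c
s | 6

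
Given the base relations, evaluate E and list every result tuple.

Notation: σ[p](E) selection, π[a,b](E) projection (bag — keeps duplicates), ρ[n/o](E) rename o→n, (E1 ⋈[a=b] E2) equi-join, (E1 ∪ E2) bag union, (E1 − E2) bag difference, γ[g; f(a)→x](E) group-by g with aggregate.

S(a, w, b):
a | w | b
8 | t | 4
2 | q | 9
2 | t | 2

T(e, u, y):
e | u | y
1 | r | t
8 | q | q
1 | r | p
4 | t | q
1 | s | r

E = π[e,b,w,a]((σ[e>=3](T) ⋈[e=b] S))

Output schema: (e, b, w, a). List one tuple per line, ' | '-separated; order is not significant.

Per-node cardinality:
  T → 5
  σ[e>=3](T) → 2
  S → 3
  (σ[e>=3](T) ⋈[e=b] S) → 1
  π[e,b,w,a]((σ[e>=3](T) ⋈[e=b] S)) → 1

== RESULT ==
e | b | w | a
4 | 4 | t | 8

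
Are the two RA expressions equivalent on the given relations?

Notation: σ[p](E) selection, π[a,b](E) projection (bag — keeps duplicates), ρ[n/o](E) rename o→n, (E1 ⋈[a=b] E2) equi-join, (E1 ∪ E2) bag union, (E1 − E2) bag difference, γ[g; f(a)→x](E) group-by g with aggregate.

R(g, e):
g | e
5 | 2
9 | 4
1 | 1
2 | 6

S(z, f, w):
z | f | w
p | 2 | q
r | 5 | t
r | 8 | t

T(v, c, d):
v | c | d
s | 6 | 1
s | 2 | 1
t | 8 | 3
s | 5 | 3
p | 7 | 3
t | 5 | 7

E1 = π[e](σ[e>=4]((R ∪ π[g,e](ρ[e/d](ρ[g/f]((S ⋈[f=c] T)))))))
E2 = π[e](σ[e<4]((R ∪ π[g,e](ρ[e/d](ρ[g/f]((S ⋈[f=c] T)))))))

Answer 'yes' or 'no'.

E1 subexpression sizes:
  R → 4
  S → 3
  T → 6
  (S ⋈[f=c] T) → 4
  ρ[g/f]((S ⋈[f=c] T)) → 4
  ρ[e/d](ρ[g/f]((S ⋈[f=c] T))) → 4
  π[g,e](ρ[e/d](ρ[g/f]((S ⋈[f=c] T)))) → 4
  (R ∪ π[g,e](ρ[e/d](ρ[g/f]((S ⋈[f=c] T))))) → 8
  σ[e>=4]((R ∪ π[g,e](ρ[e/d](ρ[g/f]((S ⋈[f=c] T)))))) → 3
  π[e](σ[e>=4]((R ∪ π[g,e](ρ[e/d](ρ[g/f]((S ⋈[f=c] T))))))) → 3
E2 subexpression sizes:
  R → 4
  S → 3
  T → 6
  (S ⋈[f=c] T) → 4
  ρ[g/f]((S ⋈[f=c] T)) → 4
  ρ[e/d](ρ[g/f]((S ⋈[f=c] T))) → 4
  π[g,e](ρ[e/d](ρ[g/f]((S ⋈[f=c] T)))) → 4
  (R ∪ π[g,e](ρ[e/d](ρ[g/f]((S ⋈[f=c] T))))) → 8
  σ[e<4]((R ∪ π[g,e](ρ[e/d](ρ[g/f]((S ⋈[f=c] T)))))) → 5
  π[e](σ[e<4]((R ∪ π[g,e](ρ[e/d](ρ[g/f]((S ⋈[f=c] T))))))) → 5

E1 result:
e
4
6
7
E2 result:
e
1
1
2
3
3
Witness: (6,) appears 1× in E1 but 0× in E2.

no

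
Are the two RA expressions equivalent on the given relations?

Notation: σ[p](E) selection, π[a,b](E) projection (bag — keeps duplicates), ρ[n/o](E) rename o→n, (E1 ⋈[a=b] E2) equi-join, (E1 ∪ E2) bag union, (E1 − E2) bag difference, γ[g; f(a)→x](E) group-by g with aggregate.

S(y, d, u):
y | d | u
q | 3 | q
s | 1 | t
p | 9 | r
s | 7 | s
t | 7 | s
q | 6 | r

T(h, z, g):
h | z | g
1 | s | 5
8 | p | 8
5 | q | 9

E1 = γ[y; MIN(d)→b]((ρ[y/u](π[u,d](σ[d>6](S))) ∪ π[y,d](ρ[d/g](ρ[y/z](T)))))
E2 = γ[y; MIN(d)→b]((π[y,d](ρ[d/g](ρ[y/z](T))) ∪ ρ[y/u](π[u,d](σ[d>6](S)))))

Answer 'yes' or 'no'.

E1 stepwise |·|:
  S → 6
  σ[d>6](S) → 3
  π[u,d](σ[d>6](S)) → 3
  ρ[y/u](π[u,d](σ[d>6](S))) → 3
  T → 3
  ρ[y/z](T) → 3
  ρ[d/g](ρ[y/z](T)) → 3
  π[y,d](ρ[d/g](ρ[y/z](T))) → 3
  (ρ[y/u](π[u,d](σ[d>6](S))) ∪ π[y,d](ρ[d/g](ρ[y/z](T)))) → 6
  γ[y; MIN(d)→b]((ρ[y/u](π[u,d](σ[d>6](S))) ∪ π[y,d](ρ[d/g](ρ[y/z](T))))) → 4
E2 stepwise |·|:
  T → 3
  ρ[y/z](T) → 3
  ρ[d/g](ρ[y/z](T)) → 3
  π[y,d](ρ[d/g](ρ[y/z](T))) → 3
  S → 6
  σ[d>6](S) → 3
  π[u,d](σ[d>6](S)) → 3
  ρ[y/u](π[u,d](σ[d>6](S))) → 3
  (π[y,d](ρ[d/g](ρ[y/z](T))) ∪ ρ[y/u](π[u,d](σ[d>6](S)))) → 6
  γ[y; MIN(d)→b]((π[y,d](ρ[d/g](ρ[y/z](T))) ∪ ρ[y/u](π[u,d](σ[d>6](S))))) → 4

E1 and E2 produce the same multiset:
y | b
p | 8
q | 9
r | 9
s | 5

yes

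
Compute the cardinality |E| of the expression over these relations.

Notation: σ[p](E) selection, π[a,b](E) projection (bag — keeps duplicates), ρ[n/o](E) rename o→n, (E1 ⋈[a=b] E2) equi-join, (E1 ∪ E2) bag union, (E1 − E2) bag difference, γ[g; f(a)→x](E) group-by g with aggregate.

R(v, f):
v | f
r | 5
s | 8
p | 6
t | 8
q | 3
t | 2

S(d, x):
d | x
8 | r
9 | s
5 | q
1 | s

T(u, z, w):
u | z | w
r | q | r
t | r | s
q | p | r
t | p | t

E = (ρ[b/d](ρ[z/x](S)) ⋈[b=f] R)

Row counts bottom-up:
  S → 4
  ρ[z/x](S) → 4
  ρ[b/d](ρ[z/x](S)) → 4
  R → 6
  (ρ[b/d](ρ[z/x](S)) ⋈[b=f] R) → 3

|E| = 3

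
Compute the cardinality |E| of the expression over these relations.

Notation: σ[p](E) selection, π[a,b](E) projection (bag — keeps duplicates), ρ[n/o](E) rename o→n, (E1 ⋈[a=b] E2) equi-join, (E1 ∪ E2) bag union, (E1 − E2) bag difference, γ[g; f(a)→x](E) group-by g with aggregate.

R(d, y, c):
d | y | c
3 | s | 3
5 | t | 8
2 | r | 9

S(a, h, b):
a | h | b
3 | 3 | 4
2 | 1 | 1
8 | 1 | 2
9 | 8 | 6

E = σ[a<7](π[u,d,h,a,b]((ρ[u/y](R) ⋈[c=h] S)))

Per-node cardinality:
  R → 3
  ρ[u/y](R) → 3
  S → 4
  (ρ[u/y](R) ⋈[c=h] S) → 2
  π[u,d,h,a,b]((ρ[u/y](R) ⋈[c=h] S)) → 2
  σ[a<7](π[u,d,h,a,b]((ρ[u/y](R) ⋈[c=h] S))) → 1

|E| = 1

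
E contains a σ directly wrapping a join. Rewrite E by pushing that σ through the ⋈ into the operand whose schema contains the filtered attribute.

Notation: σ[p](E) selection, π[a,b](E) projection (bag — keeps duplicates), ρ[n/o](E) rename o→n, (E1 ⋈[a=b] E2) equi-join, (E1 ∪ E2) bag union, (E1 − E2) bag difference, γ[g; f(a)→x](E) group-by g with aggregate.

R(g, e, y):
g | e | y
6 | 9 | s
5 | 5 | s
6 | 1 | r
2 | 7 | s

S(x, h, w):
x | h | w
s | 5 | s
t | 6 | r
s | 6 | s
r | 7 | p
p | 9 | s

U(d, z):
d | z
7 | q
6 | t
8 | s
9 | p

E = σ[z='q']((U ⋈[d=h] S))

σ filters on z, owned by the left side.
E' = (σ[z='q'](U) ⋈[d=h] S)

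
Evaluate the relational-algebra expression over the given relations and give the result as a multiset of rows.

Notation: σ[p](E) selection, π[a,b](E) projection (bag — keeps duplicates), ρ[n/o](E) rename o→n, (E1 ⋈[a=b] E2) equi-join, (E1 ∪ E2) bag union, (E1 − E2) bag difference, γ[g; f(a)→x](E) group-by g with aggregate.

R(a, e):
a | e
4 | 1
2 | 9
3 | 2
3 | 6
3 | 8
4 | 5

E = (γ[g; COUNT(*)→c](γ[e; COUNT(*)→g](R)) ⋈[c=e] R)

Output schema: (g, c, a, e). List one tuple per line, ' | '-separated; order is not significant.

Per-node cardinality:
  R → 6
  γ[e; COUNT(*)→g](R) → 6
  γ[g; COUNT(*)→c](γ[e; COUNT(*)→g](R)) → 1
  R → 6
  (γ[g; COUNT(*)→c](γ[e; COUNT(*)→g](R)) ⋈[c=e] R) → 1

== RESULT ==
g | c | a | e
1 | 6 | 3 | 6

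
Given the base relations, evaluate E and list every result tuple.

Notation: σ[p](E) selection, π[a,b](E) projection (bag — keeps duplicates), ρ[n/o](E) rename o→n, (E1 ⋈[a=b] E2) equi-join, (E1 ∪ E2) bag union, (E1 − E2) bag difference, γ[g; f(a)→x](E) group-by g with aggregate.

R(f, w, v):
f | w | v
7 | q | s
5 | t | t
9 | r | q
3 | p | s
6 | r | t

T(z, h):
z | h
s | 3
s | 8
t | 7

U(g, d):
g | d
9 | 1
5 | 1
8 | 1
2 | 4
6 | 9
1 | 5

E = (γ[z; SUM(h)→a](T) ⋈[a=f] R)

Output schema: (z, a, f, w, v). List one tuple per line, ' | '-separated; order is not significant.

Stepwise |·|:
  T → 3
  γ[z; SUM(h)→a](T) → 2
  R → 5
  (γ[z; SUM(h)→a](T) ⋈[a=f] R) → 1

== RESULT ==
z | a | f | w | v
t | 7 | 7 | q | s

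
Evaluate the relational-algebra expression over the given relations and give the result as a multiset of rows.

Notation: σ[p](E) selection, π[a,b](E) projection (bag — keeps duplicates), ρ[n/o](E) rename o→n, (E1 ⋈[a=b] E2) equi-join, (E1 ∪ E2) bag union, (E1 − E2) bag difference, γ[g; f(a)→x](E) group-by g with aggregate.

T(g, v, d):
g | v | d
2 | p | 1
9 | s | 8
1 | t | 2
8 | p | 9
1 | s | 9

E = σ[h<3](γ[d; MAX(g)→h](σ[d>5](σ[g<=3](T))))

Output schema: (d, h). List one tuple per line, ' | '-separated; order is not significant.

Row counts bottom-up:
  T → 5
  σ[g<=3](T) → 3
  σ[d>5](σ[g<=3](T)) → 1
  γ[d; MAX(g)→h](σ[d>5](σ[g<=3](T))) → 1
  σ[h<3](γ[d; MAX(g)→h](σ[d>5](σ[g<=3](T)))) → 1

== RESULT ==
d | h
9 | 1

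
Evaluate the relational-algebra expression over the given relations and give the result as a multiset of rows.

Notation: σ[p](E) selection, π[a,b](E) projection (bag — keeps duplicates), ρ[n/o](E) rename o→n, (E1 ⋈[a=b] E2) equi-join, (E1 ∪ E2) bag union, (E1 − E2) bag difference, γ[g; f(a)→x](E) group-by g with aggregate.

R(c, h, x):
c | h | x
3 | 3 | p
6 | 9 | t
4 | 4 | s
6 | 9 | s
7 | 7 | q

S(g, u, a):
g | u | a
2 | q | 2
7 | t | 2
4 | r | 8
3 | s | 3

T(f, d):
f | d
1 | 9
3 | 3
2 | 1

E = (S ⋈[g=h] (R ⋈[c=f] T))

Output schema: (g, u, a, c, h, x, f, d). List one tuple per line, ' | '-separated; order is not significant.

Subexpression sizes:
  S → 4
  R → 5
  T → 3
  (R ⋈[c=f] T) → 1
  (S ⋈[g=h] (R ⋈[c=f] T)) → 1

== RESULT ==
g | u | a | c | h | x | f | d
3 | s | 3 | 3 | 3 | p | 3 | 3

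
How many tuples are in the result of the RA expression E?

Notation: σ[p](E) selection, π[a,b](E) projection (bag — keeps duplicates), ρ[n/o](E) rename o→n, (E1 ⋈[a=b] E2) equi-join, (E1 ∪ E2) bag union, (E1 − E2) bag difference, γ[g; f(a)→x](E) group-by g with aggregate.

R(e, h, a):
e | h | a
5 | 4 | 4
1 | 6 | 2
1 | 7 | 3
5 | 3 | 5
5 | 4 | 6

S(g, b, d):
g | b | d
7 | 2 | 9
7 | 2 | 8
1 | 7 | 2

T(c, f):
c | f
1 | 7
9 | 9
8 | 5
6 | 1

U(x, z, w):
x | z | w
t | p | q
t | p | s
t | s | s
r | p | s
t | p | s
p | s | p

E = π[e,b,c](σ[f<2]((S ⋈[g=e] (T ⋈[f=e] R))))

Stepwise |·|:
  S → 3
  T → 4
  R → 5
  (T ⋈[f=e] R) → 5
  (S ⋈[g=e] (T ⋈[f=e] R)) → 2
  σ[f<2]((S ⋈[g=e] (T ⋈[f=e] R))) → 2
  π[e,b,c](σ[f<2]((S ⋈[g=e] (T ⋈[f=e] R)))) → 2

|E| = 2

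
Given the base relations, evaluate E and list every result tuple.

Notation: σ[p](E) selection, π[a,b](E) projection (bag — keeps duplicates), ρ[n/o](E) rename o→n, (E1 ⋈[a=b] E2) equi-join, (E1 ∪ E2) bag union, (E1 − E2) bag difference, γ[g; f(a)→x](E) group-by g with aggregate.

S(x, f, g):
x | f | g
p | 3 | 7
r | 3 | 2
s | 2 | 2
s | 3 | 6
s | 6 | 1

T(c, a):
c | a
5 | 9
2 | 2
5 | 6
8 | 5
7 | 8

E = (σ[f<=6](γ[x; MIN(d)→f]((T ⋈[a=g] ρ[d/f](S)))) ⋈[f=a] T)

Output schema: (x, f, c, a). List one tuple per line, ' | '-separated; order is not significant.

Stepwise |·|:
  T → 5
  S → 5
  ρ[d/f](S) → 5
  (T ⋈[a=g] ρ[d/f](S)) → 3
  γ[x; MIN(d)→f]((T ⋈[a=g] ρ[d/f](S))) → 2
  σ[f<=6](γ[x; MIN(d)→f]((T ⋈[a=g] ρ[d/f](S)))) → 2
  T → 5
  (σ[f<=6](γ[x; MIN(d)→f]((T ⋈[a=g] ρ[d/f](S)))) ⋈[f=a] T) → 1

== RESULT ==
x | f | c | a
s | 2 | 2 | 2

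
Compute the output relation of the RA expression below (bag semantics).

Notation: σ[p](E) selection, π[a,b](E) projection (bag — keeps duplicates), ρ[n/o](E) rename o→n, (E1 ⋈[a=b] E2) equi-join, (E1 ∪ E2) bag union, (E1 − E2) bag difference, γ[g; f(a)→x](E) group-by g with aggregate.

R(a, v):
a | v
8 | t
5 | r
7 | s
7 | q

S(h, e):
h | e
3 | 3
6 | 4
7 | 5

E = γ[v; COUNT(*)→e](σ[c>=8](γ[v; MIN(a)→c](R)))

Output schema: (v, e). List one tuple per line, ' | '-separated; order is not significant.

Stepwise |·|:
  R → 4
  γ[v; MIN(a)→c](R) → 4
  σ[c>=8](γ[v; MIN(a)→c](R)) → 1
  γ[v; COUNT(*)→e](σ[c>=8](γ[v; MIN(a)→c](R))) → 1

== RESULT ==
v | e
t | 1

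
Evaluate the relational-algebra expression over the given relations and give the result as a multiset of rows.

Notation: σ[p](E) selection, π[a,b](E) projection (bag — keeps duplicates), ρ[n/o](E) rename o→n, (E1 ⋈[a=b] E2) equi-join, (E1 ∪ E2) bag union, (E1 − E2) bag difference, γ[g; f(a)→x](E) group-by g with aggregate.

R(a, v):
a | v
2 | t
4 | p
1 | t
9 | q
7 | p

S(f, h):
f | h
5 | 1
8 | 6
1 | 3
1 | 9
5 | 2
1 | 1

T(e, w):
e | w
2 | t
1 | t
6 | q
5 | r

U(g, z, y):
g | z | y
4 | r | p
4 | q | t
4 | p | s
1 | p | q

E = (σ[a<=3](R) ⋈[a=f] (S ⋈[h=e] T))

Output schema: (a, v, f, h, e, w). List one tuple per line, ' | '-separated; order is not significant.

Subexpression sizes:
  R → 5
  σ[a<=3](R) → 2
  S → 6
  T → 4
  (S ⋈[h=e] T) → 4
  (σ[a<=3](R) ⋈[a=f] (S ⋈[h=e] T)) → 1

== RESULT ==
a | v | f | h | e | w
1 | t | 1 | 1 | 1 | t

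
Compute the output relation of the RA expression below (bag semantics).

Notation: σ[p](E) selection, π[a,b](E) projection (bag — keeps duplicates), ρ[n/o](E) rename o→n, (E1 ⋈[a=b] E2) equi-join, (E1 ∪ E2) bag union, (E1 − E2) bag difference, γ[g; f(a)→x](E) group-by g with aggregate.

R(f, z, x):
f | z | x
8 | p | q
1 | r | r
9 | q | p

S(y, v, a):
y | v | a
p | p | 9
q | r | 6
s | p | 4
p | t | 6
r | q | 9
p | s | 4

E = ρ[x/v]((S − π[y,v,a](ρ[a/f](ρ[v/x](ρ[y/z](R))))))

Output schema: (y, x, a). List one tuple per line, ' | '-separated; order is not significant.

Subexpression sizes:
  S → 6
  R → 3
  ρ[y/z](R) → 3
  ρ[v/x](ρ[y/z](R)) → 3
  ρ[a/f](ρ[v/x](ρ[y/z](R))) → 3
  π[y,v,a](ρ[a/f](ρ[v/x](ρ[y/z](R)))) → 3
  (S − π[y,v,a](ρ[a/f](ρ[v/x](ρ[y/z](R))))) → 6
  ρ[x/v]((S − π[y,v,a](ρ[a/f](ρ[v/x](ρ[y/z](R)))))) → 6

== RESULT ==
y | x | a
p | p | 9
p | s | 4
p | t | 6
q | r | 6
r | q | 9
s | p | 4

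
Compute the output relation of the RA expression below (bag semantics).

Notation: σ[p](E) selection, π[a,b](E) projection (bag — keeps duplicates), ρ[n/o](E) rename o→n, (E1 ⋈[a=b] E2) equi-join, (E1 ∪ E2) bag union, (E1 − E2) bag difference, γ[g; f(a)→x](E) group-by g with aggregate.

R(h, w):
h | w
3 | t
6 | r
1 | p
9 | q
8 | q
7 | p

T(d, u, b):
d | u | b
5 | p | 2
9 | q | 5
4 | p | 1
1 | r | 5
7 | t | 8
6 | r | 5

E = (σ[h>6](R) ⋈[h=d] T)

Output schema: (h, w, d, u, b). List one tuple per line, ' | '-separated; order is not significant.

Stepwise |·|:
  R → 6
  σ[h>6](R) → 3
  T → 6
  (σ[h>6](R) ⋈[h=d] T) → 2

== RESULT ==
h | w | d | u | b
7 | p | 7 | t | 8
9 | q | 9 | q | 5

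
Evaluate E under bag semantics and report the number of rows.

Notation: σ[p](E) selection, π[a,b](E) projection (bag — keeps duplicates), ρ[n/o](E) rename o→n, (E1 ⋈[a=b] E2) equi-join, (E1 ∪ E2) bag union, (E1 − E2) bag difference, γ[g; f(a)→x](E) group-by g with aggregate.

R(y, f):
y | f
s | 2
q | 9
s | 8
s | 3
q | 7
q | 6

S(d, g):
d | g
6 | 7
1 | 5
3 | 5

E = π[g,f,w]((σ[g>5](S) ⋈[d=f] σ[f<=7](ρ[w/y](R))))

Row counts bottom-up:
  S → 3
  σ[g>5](S) → 1
  R → 6
  ρ[w/y](R) → 6
  σ[f<=7](ρ[w/y](R)) → 4
  (σ[g>5](S) ⋈[d=f] σ[f<=7](ρ[w/y](R))) → 1
  π[g,f,w]((σ[g>5](S) ⋈[d=f] σ[f<=7](ρ[w/y](R)))) → 1

|E| = 1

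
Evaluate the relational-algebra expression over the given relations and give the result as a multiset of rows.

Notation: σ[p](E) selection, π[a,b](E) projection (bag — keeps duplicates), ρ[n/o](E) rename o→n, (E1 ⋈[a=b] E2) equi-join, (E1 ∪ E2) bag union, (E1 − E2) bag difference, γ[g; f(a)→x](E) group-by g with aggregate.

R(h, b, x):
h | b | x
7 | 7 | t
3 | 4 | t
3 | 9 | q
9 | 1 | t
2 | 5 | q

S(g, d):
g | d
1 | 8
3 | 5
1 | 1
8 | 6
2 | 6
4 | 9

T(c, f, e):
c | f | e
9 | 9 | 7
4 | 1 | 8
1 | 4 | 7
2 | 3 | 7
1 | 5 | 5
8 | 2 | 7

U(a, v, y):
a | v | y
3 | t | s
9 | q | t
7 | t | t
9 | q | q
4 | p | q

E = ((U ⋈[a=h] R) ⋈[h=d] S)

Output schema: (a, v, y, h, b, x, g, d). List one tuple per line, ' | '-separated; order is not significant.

Per-node cardinality:
  U → 5
  R → 5
  (U ⋈[a=h] R) → 5
  S → 6
  ((U ⋈[a=h] R) ⋈[h=d] S) → 2

== RESULT ==
a | v | y | h | b | x | g | d
9 | q | q | 9 | 1 | t | 4 | 9
9 | q | t | 9 | 1 | t | 4 | 9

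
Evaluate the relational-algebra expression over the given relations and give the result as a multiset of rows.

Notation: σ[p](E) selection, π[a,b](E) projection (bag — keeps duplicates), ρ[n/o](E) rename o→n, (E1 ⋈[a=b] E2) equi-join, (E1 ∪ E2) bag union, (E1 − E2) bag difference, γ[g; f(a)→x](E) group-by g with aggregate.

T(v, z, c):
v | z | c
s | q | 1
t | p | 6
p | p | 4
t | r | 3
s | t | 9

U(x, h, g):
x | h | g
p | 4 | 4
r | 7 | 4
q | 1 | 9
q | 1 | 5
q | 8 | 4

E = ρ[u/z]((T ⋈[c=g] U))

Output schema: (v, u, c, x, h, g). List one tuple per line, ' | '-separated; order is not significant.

Subexpression sizes:
  T → 5
  U → 5
  (T ⋈[c=g] U) → 4
  ρ[u/z]((T ⋈[c=g] U)) → 4

== RESULT ==
v | u | c | x | h | g
p | p | 4 | p | 4 | 4
p | p | 4 | q | 8 | 4
p | p | 4 | r | 7 | 4
s | t | 9 | q | 1 | 9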